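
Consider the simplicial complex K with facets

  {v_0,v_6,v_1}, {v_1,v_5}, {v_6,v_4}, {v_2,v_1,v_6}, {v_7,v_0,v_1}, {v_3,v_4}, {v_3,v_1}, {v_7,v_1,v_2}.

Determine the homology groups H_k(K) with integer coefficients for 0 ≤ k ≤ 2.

Fix the vertex order v_0 < v_1 < v_2 < v_3 < v_4 < v_5 < v_6 < v_7 and write every simplex with vertices in increasing order. Then dim K = 2 and the simplices of K are:

  0-simplices (8): [v_0], [v_1], [v_2], [v_3], [v_4], [v_5], [v_6], [v_7]
  1-simplices (12): [v_0,v_1], [v_0,v_6], [v_0,v_7], [v_1,v_2], [v_1,v_3], [v_1,v_5], [v_1,v_6], [v_1,v_7], [v_2,v_6], [v_2,v_7], [v_3,v_4], [v_4,v_6]
  2-simplices (4): [v_0,v_1,v_6], [v_0,v_1,v_7], [v_1,v_2,v_6], [v_1,v_2,v_7]

Hence C_0 ≅ Z^8, C_1 ≅ Z^12, C_2 ≅ Z^4.

The boundary map ∂_1: C_1 → C_0 sends each edge [p,q] (with p < q) to q − p.
The 8×12 boundary matrix has rank 7 and Smith normal form diag(1,1,1,1,1,1,1).

Boundary ∂_2: C_2 → C_1 acts by ∂[p,q,r] = [q,r] − [p,r] + [p,q]. For instance
  ∂[v_1,v_2,v_7] = [v_2,v_7] − [v_1,v_7] + [v_1,v_2],
  ∂[v_0,v_1,v_6] = [v_1,v_6] − [v_0,v_6] + [v_0,v_1].
The resulting 12×4 matrix has rank 4, and its Smith normal form has invariant factors (1,1,1,1).

From H_k ≅ ker(∂_k) / im(∂_{k+1}) we obtain:

  H_0: rank C_0 − rank ∂_1 = 8 − 7 = 1, and the invariant factors of ∂_1 are all 1, so H_0 ≅ Z.
  H_1: rank ker ∂_1 − rank ∂_2 = (12 − 7) − 4 = 1, and the invariant factors of ∂_2 are all 1, so H_1 ≅ Z.
  H_2: rank ker ∂_2 − rank ∂_3 = (4 − 4) − 0 = 0, and there is no ∂_3, so H_2 ≅ 0.

As a check, the Euler characteristic is 8 − 12 + 4 = 0, which agrees with 1 − 1 + 0 = 0.

H_0 ≅ Z,  H_1 ≅ Z,  H_2 = 0.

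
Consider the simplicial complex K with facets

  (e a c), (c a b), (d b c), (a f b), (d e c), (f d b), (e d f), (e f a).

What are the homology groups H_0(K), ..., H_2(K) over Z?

H_0 ≅ Z,  H_1 = 0,  H_2 ≅ Z.

We work with the vertex ordering a < b < c < d < e < f. The simplices of K, each written with vertices in increasing order, are:

  0-simplices (6): a, b, c, d, e, f
  1-simplices (12): ab, ac, ae, af, bc, bd, bf, cd, ce, de, df, ef
  2-simplices (8): abc, abf, ace, aef, bcd, bdf, cde, def

so the chain groups are C_0 ≅ Z^6, C_1 ≅ Z^12, C_2 ≅ Z^8.

The boundary map ∂_1: C_1 → C_0 sends each edge [p,q] (with p < q) to q − p.
The 6×12 boundary matrix has rank 5 and Smith normal form diag(1,1,1,1,1).

The boundary map ∂_2: C_2 → C_1 sends each 2-simplex [p,q,r] to [q,r] − [p,r] + [p,q]. For instance
  ∂abc = bc − ac + ab,
  ∂bcd = cd − bd + bc.
The resulting 12×8 matrix has rank 7, and its Smith normal form has invariant factors (1,1,1,1,1,1,1).

From H_k ≅ ker(∂_k) / im(∂_{k+1}) we obtain:

  H_0: rank C_0 − rank ∂_1 = 6 − 5 = 1, and the invariant factors of ∂_1 are all 1, so H_0 ≅ Z.
  H_1: rank ker ∂_1 − rank ∂_2 = (12 − 5) − 7 = 0, and the invariant factors of ∂_2 are all 1, so H_1 ≅ 0.
  H_2: rank ker ∂_2 − rank ∂_3 = (8 − 7) − 0 = 1, and there is no ∂_3, so H_2 ≅ Z.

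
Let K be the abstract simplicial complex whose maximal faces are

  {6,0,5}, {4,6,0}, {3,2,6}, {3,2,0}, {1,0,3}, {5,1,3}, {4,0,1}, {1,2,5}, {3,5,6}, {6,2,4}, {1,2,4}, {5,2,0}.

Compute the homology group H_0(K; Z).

Take the total order 0 < 1 < 2 < 3 < 4 < 5 < 6 on the vertex set. Then K (dimension 2) consists of the simplices:

  0-simplices (7): [0], [1], [2], [3], [4], [5], [6]
  1-simplices (18): [0,1], [0,2], [0,3], [0,4], [0,5], [0,6], [1,2], [1,3], [1,4], [1,5], [2,3], [2,4], [2,5], [2,6], [3,5], [3,6], [4,6], [5,6]
  2-simplices (12): [0,1,3], [0,1,4], [0,2,3], [0,2,5], [0,4,6], [0,5,6], [1,2,4], [1,2,5], [1,3,5], [2,3,6], [2,4,6], [3,5,6]

so the chain groups are C_0 ≅ Z^7, C_1 ≅ Z^18, C_2 ≅ Z^12.

Boundary ∂_1: C_1 → C_0 maps an edge to its endpoints' difference, ∂[p,q] = q − p. For instance
  ∂[0,2] = [2] − [0].
As a 7×18 matrix over Z this has rank 6, with invariant factors (1,1,1,1,1,1).

Boundary ∂_2: C_2 → C_1 sends each 2-simplex [p,q,r] to [q,r] − [p,r] + [p,q]. For instance
  ∂[1,2,5] = [2,5] − [1,5] + [1,2],
  ∂[0,5,6] = [5,6] − [0,6] + [0,5].
This gives a 18×12 integer matrix of rank 12; reducing to Smith normal form yields diagonal entries (1,1,1,1,1,1,1,1,1,1,1,2).

Computing H_k = (kernel of ∂_k) / (image of ∂_{k+1}):

  H_0: rank C_0 − rank ∂_1 = 7 − 6 = 1, and the invariant factors of ∂_1 are all 1, so H_0 ≅ Z.

(K is a triangulation of the real projective plane RP^2.)

H_0 = Z.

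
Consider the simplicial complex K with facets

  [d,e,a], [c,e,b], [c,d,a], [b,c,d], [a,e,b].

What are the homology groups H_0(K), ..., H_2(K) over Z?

Order the vertices as a < b < c < d < e. Listing each simplex with vertices in this order, K has dimension 2 with simplices:

  0-simplices (5): a, b, c, d, e
  1-simplices (10): ab, ac, ad, ae, bc, bd, be, cd, ce, de
  2-simplices (5): abe, acd, ade, bcd, bce

Hence C_0 ≅ Z^5, C_1 ≅ Z^10, C_2 ≅ Z^5.

The boundary map ∂_1: C_1 → C_0 is given by ∂[p,q] = [q] − [p].
This gives a 5×10 integer matrix of rank 4; reducing to Smith normal form yields diagonal entries (1,1,1,1).

∂_2: C_2 → C_1 sends each 2-simplex [p,q,r] to [q,r] − [p,r] + [p,q]. For instance
  ∂abe = be − ae + ab,
  ∂ade = de − ae + ad.
As a 10×5 matrix over Z this has rank 5, with invariant factors (1,1,1,1,1).

Now H_k = ker ∂_k / im ∂_{k+1}, so:

  H_0: rank C_0 − rank ∂_1 = 5 − 4 = 1, and the invariant factors of ∂_1 are all 1, so H_0 = Z.
  H_1: rank ker ∂_1 − rank ∂_2 = (10 − 4) − 5 = 1, and the invariant factors of ∂_2 are all 1, so H_1 = Z.
  H_2: rank ker ∂_2 − rank ∂_3 = (5 − 5) − 0 = 0, and there is no ∂_3, so H_2 = 0.

(K is a triangulation of the Möbius band.)

H_0 = Z,  H_1 = Z,  H_2 = 0.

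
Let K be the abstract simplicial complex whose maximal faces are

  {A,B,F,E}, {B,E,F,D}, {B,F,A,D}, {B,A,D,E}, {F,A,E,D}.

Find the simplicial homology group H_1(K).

K has 5 vertices, 10 edges, 10 triangles, 5 3-simplices.
rank ∂_1 = 4, rank ∂_2 = 6 ⇒ b_1 = 10 − 4 − 6 = 0; all invariant factors of ∂_2 are 1 so no torsion. So H_1 = 0.

H_1 ≅ 0.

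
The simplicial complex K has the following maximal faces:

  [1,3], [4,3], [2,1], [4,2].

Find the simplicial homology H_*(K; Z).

Take the total order 1 < 2 < 3 < 4 on the vertex set. Then K (dimension 1) consists of the simplices:

  0-simplices (4): [1], [2], [3], [4]
  1-simplices (4): [1,2], [1,3], [2,4], [3,4]

so the chain groups are C_0 ≅ Z^4, C_1 ≅ Z^4.

Boundary ∂_1: C_1 → C_0 is given by ∂[p,q] = [q] − [p]. For instance
  ∂[2,4] = [4] − [2].
The 4×4 boundary matrix has rank 3 and Smith normal form diag(1,1,1).

Computing H_k = (kernel of ∂_k) / (image of ∂_{k+1}):

  H_0: rank C_0 − rank ∂_1 = 4 − 3 = 1, and the invariant factors of ∂_1 are all 1, so H_0 = Z.
  H_1: rank ker ∂_1 − rank ∂_2 = (4 − 3) − 0 = 1, and there is no ∂_2, so H_1 = Z.

(K is a triangulation of the circle S^1.)

H_0 ≅ Z,  H_1 ≅ Z.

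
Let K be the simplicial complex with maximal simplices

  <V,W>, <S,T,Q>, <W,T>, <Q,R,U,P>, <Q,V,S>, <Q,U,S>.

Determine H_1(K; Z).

H_1 = Z.

K has 8 vertices, 14 edges, 7 triangles, 1 3-simplex.
rank ∂_1 = 7, rank ∂_2 = 6 ⇒ b_1 = 14 − 7 − 6 = 1; all invariant factors of ∂_2 are 1 so no torsion. So H_1 ≅ Z.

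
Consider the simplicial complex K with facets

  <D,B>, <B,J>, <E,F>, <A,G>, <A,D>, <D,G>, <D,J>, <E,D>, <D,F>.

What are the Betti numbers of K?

b_0 = 1, b_1 = 3.

Take the total order A < B < D < E < F < G < J on the vertex set. Then K (dimension 1) consists of the simplices:

  0-simplices (7): A, B, D, E, F, G, J
  1-simplices (9): AD, AG, BD, BJ, DE, DF, DG, DJ, EF

so the chain groups are C_0 ≅ Z^7, C_1 ≅ Z^9.

∂_1: C_1 → C_0 is given by ∂[p,q] = [q] − [p]. For instance
  ∂AD = D − A.
As a 7×9 matrix over Z this has rank 6, with invariant factors (1,1,1,1,1,1).

Reading off H_k = ker ∂_k / im ∂_{k+1}:

  H_0: rank C_0 − rank ∂_1 = 7 − 6 = 1, and the invariant factors of ∂_1 are all 1, so H_0 = Z.
  H_1: rank ker ∂_1 − rank ∂_2 = (9 − 6) − 0 = 3, and there is no ∂_2, so H_1 = Z^3.

As a check, the Euler characteristic is 7 − 9 = -2, which agrees with 1 − 3 = -2.

Hence the Betti numbers are b_0 = 1, b_1 = 3.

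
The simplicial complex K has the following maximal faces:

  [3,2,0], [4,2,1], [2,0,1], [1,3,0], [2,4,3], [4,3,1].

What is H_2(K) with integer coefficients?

H_2 ≅ Z.

Take the total order 0 < 1 < 2 < 3 < 4 on the vertex set. Then K (dimension 2) consists of the simplices:

  0-simplices (5): [0], [1], [2], [3], [4]
  1-simplices (9): [0,1], [0,2], [0,3], [1,2], [1,3], [1,4], [2,3], [2,4], [3,4]
  2-simplices (6): [0,1,2], [0,1,3], [0,2,3], [1,2,4], [1,3,4], [2,3,4]

so the chain groups are C_0 ≅ Z^5, C_1 ≅ Z^9, C_2 ≅ Z^6.

The boundary map ∂_1: C_1 → C_0 maps an edge to its endpoints' difference, ∂[p,q] = q − p. For instance
  ∂[1,4] = [4] − [1].
The 5×9 boundary matrix has rank 4 and Smith normal form diag(1,1,1,1).

Boundary ∂_2: C_2 → C_1 acts by ∂[p,q,r] = [q,r] − [p,r] + [p,q]. For instance
  ∂[2,3,4] = [3,4] − [2,4] + [2,3],
  ∂[1,2,4] = [2,4] − [1,4] + [1,2].
This gives a 9×6 integer matrix of rank 5; reducing to Smith normal form yields diagonal entries (1,1,1,1,1).

From H_k ≅ ker(∂_k) / im(∂_{k+1}) we obtain:

  H_2: rank ker ∂_2 − rank ∂_3 = (6 − 5) − 0 = 1, and there is no ∂_3, so H_2 = Z.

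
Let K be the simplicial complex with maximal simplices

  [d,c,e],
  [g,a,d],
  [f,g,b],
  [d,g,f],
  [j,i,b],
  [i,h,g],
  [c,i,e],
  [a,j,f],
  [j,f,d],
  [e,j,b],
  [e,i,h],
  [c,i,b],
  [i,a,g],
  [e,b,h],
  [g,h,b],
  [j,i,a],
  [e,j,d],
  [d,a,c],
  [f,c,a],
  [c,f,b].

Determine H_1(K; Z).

H_1 ≅ Z ⊕ Z_2.

We work with the vertex ordering a < b < c < d < e < f < g < h < i < j. The simplices of K, each written with vertices in increasing order, are:

  0-simplices (10): a, b, c, d, e, f, g, h, i, j
  1-simplices (30): ac, ad, af, ag, ai, aj, bc, be, bf, bg, bh, bi, bj, cd, ce, cf, ci, de, df, dg, dj, eh, ei, ej, fg, fj, gh, gi, hi, ij
  2-simplices (20): acd, acf, adg, afj, agi, aij, bcf, bci, beh, bej, bfg, bgh, bij, cde, cei, dej, dfg, dfj, ehi, ghi

Hence C_0 ≅ Z^10, C_1 ≅ Z^30, C_2 ≅ Z^20.

The boundary map ∂_1: C_1 → C_0 maps an edge to its endpoints' difference, ∂[p,q] = q − p. For instance
  ∂ej = j − e.
As a 10×30 matrix over Z this has rank 9, with invariant factors (1,1,1,1,1,1,1,1,1).

Boundary ∂_2: C_2 → C_1 acts by ∂[p,q,r] = [q,r] − [p,r] + [p,q]. For instance
  ∂bci = ci − bi + bc,
  ∂agi = gi − ai + ag.
The 30×20 boundary matrix has rank 20 and Smith normal form diag(1,1,1,1,1,1,1,1,1,1,1,1,1,1,1,1,1,1,1,2).

Reading off H_k = ker ∂_k / im ∂_{k+1}:

  H_1: rank ker ∂_1 − rank ∂_2 = (30 − 9) − 20 = 1, and ∂_2 has invariant factor 2 > 1, so H_1 = Z ⊕ Z_2.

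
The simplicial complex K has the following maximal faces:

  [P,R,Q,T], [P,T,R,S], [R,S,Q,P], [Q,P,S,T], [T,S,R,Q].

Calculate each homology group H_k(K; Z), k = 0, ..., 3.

Fix the vertex order P < Q < R < S < T and write every simplex with vertices in increasing order. Then dim K = 3 and the simplices of K are:

  0-simplices (5): P, Q, R, S, T
  1-simplices (10): PQ, PR, PS, PT, QR, QS, QT, RS, RT, ST
  2-simplices (10): PQR, PQS, PQT, PRS, PRT, PST, QRS, QRT, QST, RST
  3-simplices (5): PQRS, PQRT, PQST, PRST, QRST

giving chain groups C_0 ≅ Z^5, C_1 ≅ Z^10, C_2 ≅ Z^10, C_3 ≅ Z^5.

∂_1: C_1 → C_0 sends each edge [p,q] (with p < q) to q − p.
This gives a 5×10 integer matrix of rank 4; reducing to Smith normal form yields diagonal entries (1,1,1,1).

The boundary map ∂_2: C_2 → C_1 maps a triangle to the signed sum of its edges. For instance
  ∂PRS = RS − PS + PR,
  ∂PRT = RT − PT + PR.
The 10×10 boundary matrix has rank 6 and Smith normal form diag(1,1,1,1,1,1).

The boundary map ∂_3: C_3 → C_2 sends each 3-simplex σ to the alternating sum Σ_i (−1)^i (σ with its i-th vertex removed). For instance
  ∂PQST = QST − PST + PQT − PQS,
  ∂PRST = RST − PST + PRT − PRS.
The 10×5 boundary matrix has rank 4 and Smith normal form diag(1,1,1,1).

From H_k ≅ ker(∂_k) / im(∂_{k+1}) we obtain:

  H_0: rank C_0 − rank ∂_1 = 5 − 4 = 1, and the invariant factors of ∂_1 are all 1, so H_0 ≅ Z.
  H_1: rank ker ∂_1 − rank ∂_2 = (10 − 4) − 6 = 0, and the invariant factors of ∂_2 are all 1, so H_1 ≅ 0.
  H_2: rank ker ∂_2 − rank ∂_3 = (10 − 6) − 4 = 0, and the invariant factors of ∂_3 are all 1, so H_2 ≅ 0.
  H_3: rank ker ∂_3 − rank ∂_4 = (5 − 4) − 0 = 1, and there is no ∂_4, so H_3 ≅ Z.

(K is a triangulation of the 3-sphere S^3.)

H_0 = Z,  H_1 = 0,  H_2 = 0,  H_3 = Z.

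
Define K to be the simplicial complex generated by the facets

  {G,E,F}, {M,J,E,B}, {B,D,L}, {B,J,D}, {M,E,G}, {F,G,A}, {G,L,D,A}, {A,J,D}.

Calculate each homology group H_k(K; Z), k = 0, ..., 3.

Fix the vertex order A < B < D < E < F < G < J < L < M and write every simplex with vertices in increasing order. Then dim K = 3 and the simplices of K are:

  0-simplices (9): A, B, D, E, F, G, J, L, M
  1-simplices (21): AD, AF, AG, AJ, AL, BD, BE, BJ, BL, BM, DG, DJ, DL, EF, EG, EJ, EM, FG, GL, GM, JM
  2-simplices (14): ADG, ADJ, ADL, AFG, AGL, BDJ, BDL, BEJ, BEM, BJM, DGL, EFG, EGM, EJM
  3-simplices (2): ADGL, BEJM

giving chain groups C_0 ≅ Z^9, C_1 ≅ Z^21, C_2 ≅ Z^14, C_3 ≅ Z^2.

Boundary ∂_1: C_1 → C_0 sends each edge [p,q] (with p < q) to q − p. For instance
  ∂BJ = J − B.
The resulting 9×21 matrix has rank 8, and its Smith normal form has invariant factors (1,1,1,1,1,1,1,1).

The boundary map ∂_2: C_2 → C_1 sends each 2-simplex [p,q,r] to [q,r] − [p,r] + [p,q]. For instance
  ∂EFG = FG − EG + EF,
  ∂EGM = GM − EM + EG.
The resulting 21×14 matrix has rank 12, and its Smith normal form has invariant factors (1,1,1,1,1,1,1,1,1,1,1,1).

∂_3: C_3 → C_2 sends each 3-simplex σ to the alternating sum Σ_i (−1)^i (σ with its i-th vertex removed). For instance
  ∂BEJM = EJM − BJM + BEM − BEJ,
  ∂ADGL = DGL − AGL + ADL − ADG.
As a 14×2 matrix over Z this has rank 2, with invariant factors (1,1).

Reading off H_k = ker ∂_k / im ∂_{k+1}:

  H_0: rank C_0 − rank ∂_1 = 9 − 8 = 1, and the invariant factors of ∂_1 are all 1, so H_0 ≅ Z.
  H_1: rank ker ∂_1 − rank ∂_2 = (21 − 8) − 12 = 1, and the invariant factors of ∂_2 are all 1, so H_1 ≅ Z.
  H_2: rank ker ∂_2 − rank ∂_3 = (14 − 12) − 2 = 0, and the invariant factors of ∂_3 are all 1, so H_2 ≅ 0.
  H_3: rank ker ∂_3 − rank ∂_4 = (2 − 2) − 0 = 0, and there is no ∂_4, so H_3 ≅ 0.

H_0 ≅ Z,  H_1 ≅ Z,  H_2 = 0,  H_3 = 0.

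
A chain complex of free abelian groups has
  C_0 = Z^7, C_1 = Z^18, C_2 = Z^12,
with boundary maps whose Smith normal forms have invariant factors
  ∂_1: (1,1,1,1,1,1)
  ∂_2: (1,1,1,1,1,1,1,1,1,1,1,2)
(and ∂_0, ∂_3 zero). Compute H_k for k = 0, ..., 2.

H_0: b_0 = 7 − 0 − 6 = 1; torsion from ∂_1 factors > 1: none. So H_0 ≅ Z.
H_1: b_1 = 18 − 6 − 12 = 0; torsion from ∂_2 factors > 1: [2]. So H_1 ≅ Z/2.
H_2: b_2 = 12 − 12 − 0 = 0; torsion from ∂_3 factors > 1: none. So H_2 ≅ 0.

H_0 ≅ Z,  H_1 ≅ Z/2,  H_2 = 0.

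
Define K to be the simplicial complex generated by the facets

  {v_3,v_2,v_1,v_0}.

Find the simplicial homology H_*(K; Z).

H_0 = Z,  H_1 = 0,  H_2 = 0,  H_3 = 0.

We work with the vertex ordering v_0 < v_1 < v_2 < v_3. The simplices of K, each written with vertices in increasing order, are:

  0-simplices (4): [v_0], [v_1], [v_2], [v_3]
  1-simplices (6): [v_0,v_1], [v_0,v_2], [v_0,v_3], [v_1,v_2], [v_1,v_3], [v_2,v_3]
  2-simplices (4): [v_0,v_1,v_2], [v_0,v_1,v_3], [v_0,v_2,v_3], [v_1,v_2,v_3]
  3-simplices (1): [v_0,v_1,v_2,v_3]

Hence C_0 ≅ Z^4, C_1 ≅ Z^6, C_2 ≅ Z^4, C_3 ≅ Z^1.

The boundary map ∂_1: C_1 → C_0 maps an edge to its endpoints' difference, ∂[p,q] = q − p. For instance
  ∂[v_0,v_2] = [v_2] − [v_0].
As a 4×6 matrix over Z this has rank 3, with invariant factors (1,1,1).

Boundary ∂_2: C_2 → C_1 maps a triangle to the signed sum of its edges. For instance
  ∂[v_0,v_1,v_2] = [v_1,v_2] − [v_0,v_2] + [v_0,v_1],
  ∂[v_1,v_2,v_3] = [v_2,v_3] − [v_1,v_3] + [v_1,v_2].
This gives a 6×4 integer matrix of rank 3; reducing to Smith normal form yields diagonal entries (1,1,1).

∂_3: C_3 → C_2 sends each 3-simplex σ to the alternating sum Σ_i (−1)^i (σ with its i-th vertex removed). For instance
  ∂[v_0,v_1,v_2,v_3] = [v_1,v_2,v_3] − [v_0,v_2,v_3] + [v_0,v_1,v_3] − [v_0,v_1,v_2].
This gives a 4×1 integer matrix of rank 1; reducing to Smith normal form yields diagonal entries (1).

Computing H_k = (kernel of ∂_k) / (image of ∂_{k+1}):

  H_0: rank C_0 − rank ∂_1 = 4 − 3 = 1, and the invariant factors of ∂_1 are all 1, so H_0 ≅ Z.
  H_1: rank ker ∂_1 − rank ∂_2 = (6 − 3) − 3 = 0, and the invariant factors of ∂_2 are all 1, so H_1 ≅ 0.
  H_2: rank ker ∂_2 − rank ∂_3 = (4 − 3) − 1 = 0, and the invariant factors of ∂_3 are all 1, so H_2 ≅ 0.
  H_3: rank ker ∂_3 − rank ∂_4 = (1 − 1) − 0 = 0, and there is no ∂_4, so H_3 ≅ 0.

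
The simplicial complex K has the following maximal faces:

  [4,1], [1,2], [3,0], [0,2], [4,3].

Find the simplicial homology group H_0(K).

Fix the vertex order 0 < 1 < 2 < 3 < 4 and write every simplex with vertices in increasing order. Then dim K = 1 and the simplices of K are:

  0-simplices (5): [0], [1], [2], [3], [4]
  1-simplices (5): [0,2], [0,3], [1,2], [1,4], [3,4]

giving chain groups C_0 ≅ Z^5, C_1 ≅ Z^5.

The boundary map ∂_1: C_1 → C_0 is given by ∂[p,q] = [q] − [p].
This gives a 5×5 integer matrix of rank 4; reducing to Smith normal form yields diagonal entries (1,1,1,1).

Computing H_k = (kernel of ∂_k) / (image of ∂_{k+1}):

  H_0: rank C_0 − rank ∂_1 = 5 − 4 = 1, and the invariant factors of ∂_1 are all 1, so H_0 ≅ Z.

(K is a triangulation of the circle S^1.)

H_0 ≅ Z.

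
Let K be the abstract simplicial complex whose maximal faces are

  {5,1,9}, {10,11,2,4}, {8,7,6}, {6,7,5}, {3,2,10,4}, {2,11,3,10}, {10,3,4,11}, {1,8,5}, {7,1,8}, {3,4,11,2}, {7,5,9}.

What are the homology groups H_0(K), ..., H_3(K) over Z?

H_0 = Z^2,  H_1 = Z,  H_2 = 0,  H_3 = Z.

Take the total order 1 < 2 < 3 < 4 < 5 < 6 < 7 < 8 < 9 < 10 < 11 on the vertex set. Then K (dimension 3) consists of the simplices:

  0-simplices (11): [1], [2], [3], [4], [5], [6], [7], [8], [9], [10], [11]
  1-simplices (22): [1,5], [1,7], [1,8], [1,9], [2,3], [2,4], [2,10], [2,11], [3,4], [3,10], [3,11], [4,10], [4,11], [5,6], [5,7], [5,8], [5,9], [6,7], [6,8], [7,8], [7,9], [10,11]
  2-simplices (16): [1,5,8], [1,5,9], [1,7,8], [2,3,4], [2,3,10], [2,3,11], [2,4,10], [2,4,11], [2,10,11], [3,4,10], [3,4,11], [3,10,11], [4,10,11], [5,6,7], [5,7,9], [6,7,8]
  3-simplices (5): [2,3,4,10], [2,3,4,11], [2,3,10,11], [2,4,10,11], [3,4,10,11]

Hence C_0 ≅ Z^11, C_1 ≅ Z^22, C_2 ≅ Z^16, C_3 ≅ Z^5.

∂_1: C_1 → C_0 maps an edge to its endpoints' difference, ∂[p,q] = q − p. For instance
  ∂[7,9] = [9] − [7].
The 11×22 boundary matrix has rank 9 and Smith normal form diag(1,1,1,1,1,1,1,1,1).

∂_2: C_2 → C_1 maps a triangle to the signed sum of its edges. For instance
  ∂[2,10,11] = [10,11] − [2,11] + [2,10],
  ∂[5,6,7] = [6,7] − [5,7] + [5,6].
This gives a 22×16 integer matrix of rank 12; reducing to Smith normal form yields diagonal entries (1,1,1,1,1,1,1,1,1,1,1,1).

Boundary ∂_3: C_3 → C_2 sends each 3-simplex σ to the alternating sum Σ_i (−1)^i (σ with its i-th vertex removed). For instance
  ∂[3,4,10,11] = [4,10,11] − [3,10,11] + [3,4,11] − [3,4,10],
  ∂[2,3,10,11] = [3,10,11] − [2,10,11] + [2,3,11] − [2,3,10].
As a 16×5 matrix over Z this has rank 4, with invariant factors (1,1,1,1).

From H_k ≅ ker(∂_k) / im(∂_{k+1}) we obtain:

  H_0: rank C_0 − rank ∂_1 = 11 − 9 = 2, and the invariant factors of ∂_1 are all 1, so H_0 = Z^2.
  H_1: rank ker ∂_1 − rank ∂_2 = (22 − 9) − 12 = 1, and the invariant factors of ∂_2 are all 1, so H_1 = Z.
  H_2: rank ker ∂_2 − rank ∂_3 = (16 − 12) − 4 = 0, and the invariant factors of ∂_3 are all 1, so H_2 = 0.
  H_3: rank ker ∂_3 − rank ∂_4 = (5 − 4) − 0 = 1, and there is no ∂_4, so H_3 = Z.

As a check, the Euler characteristic is 11 − 22 + 16 − 5 = 0, which agrees with 2 − 1 + 0 − 1 = 0.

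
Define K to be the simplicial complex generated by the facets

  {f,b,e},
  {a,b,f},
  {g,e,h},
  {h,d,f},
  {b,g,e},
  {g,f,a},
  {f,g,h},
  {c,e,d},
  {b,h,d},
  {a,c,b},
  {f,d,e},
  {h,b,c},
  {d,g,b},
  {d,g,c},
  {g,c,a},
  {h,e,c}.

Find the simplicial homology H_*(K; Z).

H_0 = Z,  H_1 = Z^2,  H_2 = Z.

We work with the vertex ordering a < b < c < d < e < f < g < h. The simplices of K, each written with vertices in increasing order, are:

  0-simplices (8): a, b, c, d, e, f, g, h
  1-simplices (24): ab, ac, af, ag, bc, bd, be, bf, bg, bh, cd, ce, cg, ch, de, df, dg, dh, ef, eg, eh, fg, fh, gh
  2-simplices (16): abc, abf, acg, afg, bch, bdg, bdh, bef, beg, cde, cdg, ceh, def, dfh, egh, fgh

giving chain groups C_0 ≅ Z^8, C_1 ≅ Z^24, C_2 ≅ Z^16.

The boundary map ∂_1: C_1 → C_0 maps an edge to its endpoints' difference, ∂[p,q] = q − p. For instance
  ∂bc = c − b.
The 8×24 boundary matrix has rank 7 and Smith normal form diag(1,1,1,1,1,1,1).

∂_2: C_2 → C_1 sends each 2-simplex [p,q,r] to [q,r] − [p,r] + [p,q]. For instance
  ∂bdh = dh − bh + bd,
  ∂cde = de − ce + cd.
This gives a 24×16 integer matrix of rank 15; reducing to Smith normal form yields diagonal entries (1,1,1,1,1,1,1,1,1,1,1,1,1,1,1).

Reading off H_k = ker ∂_k / im ∂_{k+1}:

  H_0: rank C_0 − rank ∂_1 = 8 − 7 = 1, and the invariant factors of ∂_1 are all 1, so H_0 = Z.
  H_1: rank ker ∂_1 − rank ∂_2 = (24 − 7) − 15 = 2, and the invariant factors of ∂_2 are all 1, so H_1 = Z^2.
  H_2: rank ker ∂_2 − rank ∂_3 = (16 − 15) − 0 = 1, and there is no ∂_3, so H_2 = Z.

(K is a triangulation of the torus T^2.)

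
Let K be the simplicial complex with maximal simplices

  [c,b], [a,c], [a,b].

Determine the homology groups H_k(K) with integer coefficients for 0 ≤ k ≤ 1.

H_0 = Z,  H_1 = Z.

Take the total order a < b < c on the vertex set. Then K (dimension 1) consists of the simplices:

  0-simplices (3): a, b, c
  1-simplices (3): ab, ac, bc

Hence C_0 ≅ Z^3, C_1 ≅ Z^3.

Boundary ∂_1: C_1 → C_0 sends each edge [p,q] (with p < q) to q − p. For instance
  ∂bc = c − b.
The resulting 3×3 matrix has rank 2, and its Smith normal form has invariant factors (1,1).

Reading off H_k = ker ∂_k / im ∂_{k+1}:

  H_0: rank C_0 − rank ∂_1 = 3 − 2 = 1, and the invariant factors of ∂_1 are all 1, so H_0 ≅ Z.
  H_1: rank ker ∂_1 − rank ∂_2 = (3 − 2) − 0 = 1, and there is no ∂_2, so H_1 ≅ Z.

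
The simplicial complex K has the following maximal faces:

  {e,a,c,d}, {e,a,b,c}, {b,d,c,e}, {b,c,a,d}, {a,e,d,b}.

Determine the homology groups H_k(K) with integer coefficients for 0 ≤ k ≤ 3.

H_0 ≅ Z,  H_1 = 0,  H_2 = 0,  H_3 ≅ Z.

We work with the vertex ordering a < b < c < d < e. The simplices of K, each written with vertices in increasing order, are:

  0-simplices (5): a, b, c, d, e
  1-simplices (10): ab, ac, ad, ae, bc, bd, be, cd, ce, de
  2-simplices (10): abc, abd, abe, acd, ace, ade, bcd, bce, bde, cde
  3-simplices (5): abcd, abce, abde, acde, bcde

so the chain groups are C_0 ≅ Z^5, C_1 ≅ Z^10, C_2 ≅ Z^10, C_3 ≅ Z^5.

Boundary ∂_1: C_1 → C_0 sends each edge [p,q] (with p < q) to q − p.
This gives a 5×10 integer matrix of rank 4; reducing to Smith normal form yields diagonal entries (1,1,1,1).

∂_2: C_2 → C_1 sends each 2-simplex [p,q,r] to [q,r] − [p,r] + [p,q]. For instance
  ∂abe = be − ae + ab,
  ∂abd = bd − ad + ab.
The resulting 10×10 matrix has rank 6, and its Smith normal form has invariant factors (1,1,1,1,1,1).

Boundary ∂_3: C_3 → C_2 sends each 3-simplex σ to the alternating sum Σ_i (−1)^i (σ with its i-th vertex removed). For instance
  ∂abde = bde − ade + abe − abd,
  ∂bcde = cde − bde + bce − bcd.
As a 10×5 matrix over Z this has rank 4, with invariant factors (1,1,1,1).

Now H_k = ker ∂_k / im ∂_{k+1}, so:

  H_0: rank C_0 − rank ∂_1 = 5 − 4 = 1, and the invariant factors of ∂_1 are all 1, so H_0 ≅ Z.
  H_1: rank ker ∂_1 − rank ∂_2 = (10 − 4) − 6 = 0, and the invariant factors of ∂_2 are all 1, so H_1 ≅ 0.
  H_2: rank ker ∂_2 − rank ∂_3 = (10 − 6) − 4 = 0, and the invariant factors of ∂_3 are all 1, so H_2 ≅ 0.
  H_3: rank ker ∂_3 − rank ∂_4 = (5 − 4) − 0 = 1, and there is no ∂_4, so H_3 ≅ Z.

As a check, the Euler characteristic is 5 − 10 + 10 − 5 = 0, which agrees with 1 − 0 + 0 − 1 = 0.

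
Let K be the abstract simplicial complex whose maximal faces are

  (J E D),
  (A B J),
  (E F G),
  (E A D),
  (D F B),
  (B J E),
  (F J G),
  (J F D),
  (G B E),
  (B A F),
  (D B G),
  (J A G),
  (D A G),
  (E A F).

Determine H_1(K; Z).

H_1 ≅ Z^2.

Take the total order A < B < D < E < F < G < J on the vertex set. Then K (dimension 2) consists of the simplices:

  0-simplices (7): A, B, D, E, F, G, J
  1-simplices (21): AB, AD, AE, AF, AG, AJ, BD, BE, BF, BG, BJ, DE, DF, DG, DJ, EF, EG, EJ, FG, FJ, GJ
  2-simplices (14): ABF, ABJ, ADE, ADG, AEF, AGJ, BDF, BDG, BEG, BEJ, DEJ, DFJ, EFG, FGJ

so the chain groups are C_0 ≅ Z^7, C_1 ≅ Z^21, C_2 ≅ Z^14.

∂_1: C_1 → C_0 maps an edge to its endpoints' difference, ∂[p,q] = q − p. For instance
  ∂EF = F − E.
This gives a 7×21 integer matrix of rank 6; reducing to Smith normal form yields diagonal entries (1,1,1,1,1,1).

The boundary map ∂_2: C_2 → C_1 maps a triangle to the signed sum of its edges. For instance
  ∂AEF = EF − AF + AE,
  ∂ADG = DG − AG + AD.
As a 21×14 matrix over Z this has rank 13, with invariant factors (1,1,1,1,1,1,1,1,1,1,1,1,1).

Computing H_k = (kernel of ∂_k) / (image of ∂_{k+1}):

  H_1: rank ker ∂_1 − rank ∂_2 = (21 − 6) − 13 = 2, and the invariant factors of ∂_2 are all 1, so H_1 ≅ Z^2.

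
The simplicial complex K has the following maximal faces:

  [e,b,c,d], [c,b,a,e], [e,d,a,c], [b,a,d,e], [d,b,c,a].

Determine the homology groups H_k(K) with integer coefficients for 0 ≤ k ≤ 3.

H_0 = Z,  H_1 = 0,  H_2 = 0,  H_3 = Z.

Order the vertices as a < b < c < d < e. Listing each simplex with vertices in this order, K has dimension 3 with simplices:

  0-simplices (5): a, b, c, d, e
  1-simplices (10): ab, ac, ad, ae, bc, bd, be, cd, ce, de
  2-simplices (10): abc, abd, abe, acd, ace, ade, bcd, bce, bde, cde
  3-simplices (5): abcd, abce, abde, acde, bcde

Hence C_0 ≅ Z^5, C_1 ≅ Z^10, C_2 ≅ Z^10, C_3 ≅ Z^5.

∂_1: C_1 → C_0 maps an edge to its endpoints' difference, ∂[p,q] = q − p. For instance
  ∂ae = e − a.
The 5×10 boundary matrix has rank 4 and Smith normal form diag(1,1,1,1).

The boundary map ∂_2: C_2 → C_1 maps a triangle to the signed sum of its edges. For instance
  ∂abd = bd − ad + ab,
  ∂bce = ce − be + bc.
The 10×10 boundary matrix has rank 6 and Smith normal form diag(1,1,1,1,1,1).

The boundary map ∂_3: C_3 → C_2 sends each 3-simplex σ to the alternating sum Σ_i (−1)^i (σ with its i-th vertex removed). For instance
  ∂abce = bce − ace + abe − abc,
  ∂acde = cde − ade + ace − acd.
As a 10×5 matrix over Z this has rank 4, with invariant factors (1,1,1,1).

Computing H_k = (kernel of ∂_k) / (image of ∂_{k+1}):

  H_0: rank C_0 − rank ∂_1 = 5 − 4 = 1, and the invariant factors of ∂_1 are all 1, so H_0 ≅ Z.
  H_1: rank ker ∂_1 − rank ∂_2 = (10 − 4) − 6 = 0, and the invariant factors of ∂_2 are all 1, so H_1 ≅ 0.
  H_2: rank ker ∂_2 − rank ∂_3 = (10 − 6) − 4 = 0, and the invariant factors of ∂_3 are all 1, so H_2 ≅ 0.
  H_3: rank ker ∂_3 − rank ∂_4 = (5 − 4) − 0 = 1, and there is no ∂_4, so H_3 ≅ Z.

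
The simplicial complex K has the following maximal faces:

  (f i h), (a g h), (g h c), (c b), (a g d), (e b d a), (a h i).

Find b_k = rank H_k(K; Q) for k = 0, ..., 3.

Order the vertices as a < b < c < d < e < f < g < h < i. Listing each simplex with vertices in this order, K has dimension 3 with simplices:

  0-simplices (9): a, b, c, d, e, f, g, h, i
  1-simplices (17): ab, ad, ae, ag, ah, ai, bc, bd, be, cg, ch, de, dg, fh, fi, gh, hi
  2-simplices (9): abd, abe, ade, adg, agh, ahi, bde, cgh, fhi
  3-simplices (1): abde

giving chain groups C_0 ≅ Z^9, C_1 ≅ Z^17, C_2 ≅ Z^9, C_3 ≅ Z^1.

Boundary ∂_1: C_1 → C_0 is given by ∂[p,q] = [q] − [p].
This gives a 9×17 integer matrix of rank 8; reducing to Smith normal form yields diagonal entries (1,1,1,1,1,1,1,1).

Boundary ∂_2: C_2 → C_1 maps a triangle to the signed sum of its edges. For instance
  ∂agh = gh − ah + ag,
  ∂ade = de − ae + ad.
The resulting 17×9 matrix has rank 8, and its Smith normal form has invariant factors (1,1,1,1,1,1,1,1).

Boundary ∂_3: C_3 → C_2 sends each 3-simplex σ to the alternating sum Σ_i (−1)^i (σ with its i-th vertex removed). For instance
  ∂abde = bde − ade + abe − abd.
The resulting 9×1 matrix has rank 1, and its Smith normal form has invariant factors (1).

From H_k ≅ ker(∂_k) / im(∂_{k+1}) we obtain:

  H_0: rank C_0 − rank ∂_1 = 9 − 8 = 1, and the invariant factors of ∂_1 are all 1, so H_0 = Z.
  H_1: rank ker ∂_1 − rank ∂_2 = (17 − 8) − 8 = 1, and the invariant factors of ∂_2 are all 1, so H_1 = Z.
  H_2: rank ker ∂_2 − rank ∂_3 = (9 − 8) − 1 = 0, and the invariant factors of ∂_3 are all 1, so H_2 = 0.
  H_3: rank ker ∂_3 − rank ∂_4 = (1 − 1) − 0 = 0, and there is no ∂_4, so H_3 = 0.

As a check, the Euler characteristic is 9 − 17 + 9 − 1 = 0, which agrees with 1 − 1 + 0 − 0 = 0.

Hence the Betti numbers are b_0 = 1, b_1 = 1, b_2 = 0, b_3 = 0.

b_0 = 1, b_1 = 1, b_2 = 0, b_3 = 0.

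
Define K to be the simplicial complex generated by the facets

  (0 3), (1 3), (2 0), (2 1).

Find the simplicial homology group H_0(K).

H_0 ≅ Z.

Take the total order 0 < 1 < 2 < 3 on the vertex set. Then K (dimension 1) consists of the simplices:

  0-simplices (4): [0], [1], [2], [3]
  1-simplices (4): [0,2], [0,3], [1,2], [1,3]

giving chain groups C_0 ≅ Z^4, C_1 ≅ Z^4.

The boundary map ∂_1: C_1 → C_0 is given by ∂[p,q] = [q] − [p].
The 4×4 boundary matrix has rank 3 and Smith normal form diag(1,1,1).

Now H_k = ker ∂_k / im ∂_{k+1}, so:

  H_0: rank C_0 − rank ∂_1 = 4 − 3 = 1, and the invariant factors of ∂_1 are all 1, so H_0 ≅ Z.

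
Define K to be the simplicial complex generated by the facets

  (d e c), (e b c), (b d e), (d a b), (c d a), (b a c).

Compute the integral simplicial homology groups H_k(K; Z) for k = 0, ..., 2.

Fix the vertex order a < b < c < d < e and write every simplex with vertices in increasing order. Then dim K = 2 and the simplices of K are:

  0-simplices (5): a, b, c, d, e
  1-simplices (9): ab, ac, ad, bc, bd, be, cd, ce, de
  2-simplices (6): abc, abd, acd, bce, bde, cde

Hence C_0 ≅ Z^5, C_1 ≅ Z^9, C_2 ≅ Z^6.

∂_1: C_1 → C_0 is given by ∂[p,q] = [q] − [p].
As a 5×9 matrix over Z this has rank 4, with invariant factors (1,1,1,1).

The boundary map ∂_2: C_2 → C_1 acts by ∂[p,q,r] = [q,r] − [p,r] + [p,q]. For instance
  ∂bce = ce − be + bc,
  ∂abc = bc − ac + ab.
This gives a 9×6 integer matrix of rank 5; reducing to Smith normal form yields diagonal entries (1,1,1,1,1).

Computing H_k = (kernel of ∂_k) / (image of ∂_{k+1}):

  H_0: rank C_0 − rank ∂_1 = 5 − 4 = 1, and the invariant factors of ∂_1 are all 1, so H_0 ≅ Z.
  H_1: rank ker ∂_1 − rank ∂_2 = (9 − 4) − 5 = 0, and the invariant factors of ∂_2 are all 1, so H_1 ≅ 0.
  H_2: rank ker ∂_2 − rank ∂_3 = (6 − 5) − 0 = 1, and there is no ∂_3, so H_2 ≅ Z.

As a check, the Euler characteristic is 5 − 9 + 6 = 2, which agrees with 1 − 0 + 1 = 2.

H_0 = Z,  H_1 = 0,  H_2 = Z.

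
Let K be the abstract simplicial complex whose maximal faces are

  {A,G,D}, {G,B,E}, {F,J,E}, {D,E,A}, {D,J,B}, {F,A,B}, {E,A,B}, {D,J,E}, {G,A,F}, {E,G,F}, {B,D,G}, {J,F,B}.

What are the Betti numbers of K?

b_0 = 1, b_1 = 0, b_2 = 0.

Order the vertices as A < B < D < E < F < G < J. Listing each simplex with vertices in this order, K has dimension 2 with simplices:

  0-simplices (7): A, B, D, E, F, G, J
  1-simplices (18): AB, AD, AE, AF, AG, BD, BE, BF, BG, BJ, DE, DG, DJ, EF, EG, EJ, FG, FJ
  2-simplices (12): ABE, ABF, ADE, ADG, AFG, BDG, BDJ, BEG, BFJ, DEJ, EFG, EFJ

giving chain groups C_0 ≅ Z^7, C_1 ≅ Z^18, C_2 ≅ Z^12.

The boundary map ∂_1: C_1 → C_0 is given by ∂[p,q] = [q] − [p].
As a 7×18 matrix over Z this has rank 6, with invariant factors (1,1,1,1,1,1).

The boundary map ∂_2: C_2 → C_1 acts by ∂[p,q,r] = [q,r] − [p,r] + [p,q]. For instance
  ∂AFG = FG − AG + AF,
  ∂BEG = EG − BG + BE.
The resulting 18×12 matrix has rank 12, and its Smith normal form has invariant factors (1,1,1,1,1,1,1,1,1,1,1,2).

From H_k ≅ ker(∂_k) / im(∂_{k+1}) we obtain:

  H_0: rank C_0 − rank ∂_1 = 7 − 6 = 1, and the invariant factors of ∂_1 are all 1, so H_0 = Z.
  H_1: rank ker ∂_1 − rank ∂_2 = (18 − 6) − 12 = 0, and ∂_2 has invariant factor 2 > 1, so H_1 = Z/2Z.
  H_2: rank ker ∂_2 − rank ∂_3 = (12 − 12) − 0 = 0, and there is no ∂_3, so H_2 = 0.

As a check, the Euler characteristic is 7 − 18 + 12 = 1, which agrees with 1 − 0 + 0 = 1.
(K is a triangulation of the real projective plane RP^2.)

Hence the Betti numbers are b_0 = 1, b_1 = 0, b_2 = 0.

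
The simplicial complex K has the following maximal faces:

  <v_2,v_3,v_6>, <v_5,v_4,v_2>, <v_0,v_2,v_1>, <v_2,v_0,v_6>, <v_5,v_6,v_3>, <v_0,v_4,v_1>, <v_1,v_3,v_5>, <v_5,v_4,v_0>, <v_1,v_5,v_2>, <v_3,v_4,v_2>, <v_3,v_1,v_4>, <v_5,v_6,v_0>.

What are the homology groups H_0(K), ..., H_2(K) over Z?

H_0 = Z,  H_1 = Z/2Z,  H_2 = 0.

K has 7 vertices, 18 edges, 12 triangles.
rank ∂_0 = 0, rank ∂_1 = 6 ⇒ b_0 = 7 − 0 − 6 = 1; all invariant factors of ∂_1 are 1 so no torsion. So H_0 ≅ Z.
rank ∂_1 = 6, rank ∂_2 = 12 ⇒ b_1 = 18 − 6 − 12 = 0; ∂_2 has invariant factor(s) [2] giving torsion. So H_1 ≅ Z/2Z.
rank ∂_2 = 12, rank ∂_3 = 0 ⇒ b_2 = 12 − 12 − 0 = 0. So H_2 ≅ 0.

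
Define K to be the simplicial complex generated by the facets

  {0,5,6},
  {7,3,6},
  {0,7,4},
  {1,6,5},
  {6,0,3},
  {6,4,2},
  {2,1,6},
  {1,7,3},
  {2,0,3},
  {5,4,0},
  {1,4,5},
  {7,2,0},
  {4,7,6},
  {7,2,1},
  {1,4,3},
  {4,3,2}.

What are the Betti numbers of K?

b_0 = 1, b_1 = 2, b_2 = 1.

K has 8 vertices, 24 edges, 16 triangles.
rank ∂_0 = 0, rank ∂_1 = 7 ⇒ b_0 = 8 − 0 − 7 = 1; all invariant factors of ∂_1 are 1 so no torsion. So H_0 ≅ Z.
rank ∂_1 = 7, rank ∂_2 = 15 ⇒ b_1 = 24 − 7 − 15 = 2; all invariant factors of ∂_2 are 1 so no torsion. So H_1 ≅ Z^2.
rank ∂_2 = 15, rank ∂_3 = 0 ⇒ b_2 = 16 − 15 − 0 = 1. So H_2 ≅ Z.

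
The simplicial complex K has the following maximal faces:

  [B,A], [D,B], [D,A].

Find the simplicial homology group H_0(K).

We work with the vertex ordering A < B < D. The simplices of K, each written with vertices in increasing order, are:

  0-simplices (3): A, B, D
  1-simplices (3): AB, AD, BD

Hence C_0 ≅ Z^3, C_1 ≅ Z^3.

Boundary ∂_1: C_1 → C_0 maps an edge to its endpoints' difference, ∂[p,q] = q − p. For instance
  ∂AD = D − A.
The resulting 3×3 matrix has rank 2, and its Smith normal form has invariant factors (1,1).

Computing H_k = (kernel of ∂_k) / (image of ∂_{k+1}):

  H_0: rank C_0 − rank ∂_1 = 3 − 2 = 1, and the invariant factors of ∂_1 are all 1, so H_0 ≅ Z.

H_0 ≅ Z.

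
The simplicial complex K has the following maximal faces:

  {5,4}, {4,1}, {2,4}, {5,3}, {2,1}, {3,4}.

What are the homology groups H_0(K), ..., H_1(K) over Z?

H_0 = Z,  H_1 = Z^2.

Fix the vertex order 1 < 2 < 3 < 4 < 5 and write every simplex with vertices in increasing order. Then dim K = 1 and the simplices of K are:

  0-simplices (5): [1], [2], [3], [4], [5]
  1-simplices (6): [1,2], [1,4], [2,4], [3,4], [3,5], [4,5]

so the chain groups are C_0 ≅ Z^5, C_1 ≅ Z^6.

Boundary ∂_1: C_1 → C_0 is given by ∂[p,q] = [q] − [p]. For instance
  ∂[2,4] = [4] − [2].
As a 5×6 matrix over Z this has rank 4, with invariant factors (1,1,1,1).

Reading off H_k = ker ∂_k / im ∂_{k+1}:

  H_0: rank C_0 − rank ∂_1 = 5 − 4 = 1, and the invariant factors of ∂_1 are all 1, so H_0 ≅ Z.
  H_1: rank ker ∂_1 − rank ∂_2 = (6 − 4) − 0 = 2, and there is no ∂_2, so H_1 ≅ Z^2.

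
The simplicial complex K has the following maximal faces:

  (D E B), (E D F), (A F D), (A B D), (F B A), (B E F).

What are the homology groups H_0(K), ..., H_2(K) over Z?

K has 5 vertices, 9 edges, 6 triangles.
rank ∂_0 = 0, rank ∂_1 = 4 ⇒ b_0 = 5 − 0 − 4 = 1; all invariant factors of ∂_1 are 1 so no torsion. So H_0 ≅ Z.
rank ∂_1 = 4, rank ∂_2 = 5 ⇒ b_1 = 9 − 4 − 5 = 0; all invariant factors of ∂_2 are 1 so no torsion. So H_1 ≅ 0.
rank ∂_2 = 5, rank ∂_3 = 0 ⇒ b_2 = 6 − 5 − 0 = 1. So H_2 ≅ Z.

H_0 ≅ Z,  H_1 = 0,  H_2 ≅ Z.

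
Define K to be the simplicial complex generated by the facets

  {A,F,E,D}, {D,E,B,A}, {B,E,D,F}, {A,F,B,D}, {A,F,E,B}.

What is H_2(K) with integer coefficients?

H_2 ≅ 0.

Order the vertices as A < B < D < E < F. Listing each simplex with vertices in this order, K has dimension 3 with simplices:

  0-simplices (5): A, B, D, E, F
  1-simplices (10): AB, AD, AE, AF, BD, BE, BF, DE, DF, EF
  2-simplices (10): ABD, ABE, ABF, ADE, ADF, AEF, BDE, BDF, BEF, DEF
  3-simplices (5): ABDE, ABDF, ABEF, ADEF, BDEF

so the chain groups are C_0 ≅ Z^5, C_1 ≅ Z^10, C_2 ≅ Z^10, C_3 ≅ Z^5.

∂_1: C_1 → C_0 maps an edge to its endpoints' difference, ∂[p,q] = q − p. For instance
  ∂AF = F − A.
As a 5×10 matrix over Z this has rank 4, with invariant factors (1,1,1,1).

Boundary ∂_2: C_2 → C_1 acts by ∂[p,q,r] = [q,r] − [p,r] + [p,q]. For instance
  ∂DEF = EF − DF + DE,
  ∂ADF = DF − AF + AD.
The 10×10 boundary matrix has rank 6 and Smith normal form diag(1,1,1,1,1,1).

∂_3: C_3 → C_2 sends each 3-simplex σ to the alternating sum Σ_i (−1)^i (σ with its i-th vertex removed). For instance
  ∂ADEF = DEF − AEF + ADF − ADE,
  ∂ABDF = BDF − ADF + ABF − ABD.
As a 10×5 matrix over Z this has rank 4, with invariant factors (1,1,1,1).

From H_k ≅ ker(∂_k) / im(∂_{k+1}) we obtain:

  H_2: rank ker ∂_2 − rank ∂_3 = (10 − 6) − 4 = 0, and the invariant factors of ∂_3 are all 1, so H_2 = 0.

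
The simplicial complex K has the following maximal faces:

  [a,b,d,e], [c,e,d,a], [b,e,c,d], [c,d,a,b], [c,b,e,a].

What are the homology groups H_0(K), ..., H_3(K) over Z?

H_0 = Z,  H_1 = 0,  H_2 = 0,  H_3 = Z.

Fix the vertex order a < b < c < d < e and write every simplex with vertices in increasing order. Then dim K = 3 and the simplices of K are:

  0-simplices (5): a, b, c, d, e
  1-simplices (10): ab, ac, ad, ae, bc, bd, be, cd, ce, de
  2-simplices (10): abc, abd, abe, acd, ace, ade, bcd, bce, bde, cde
  3-simplices (5): abcd, abce, abde, acde, bcde

Hence C_0 ≅ Z^5, C_1 ≅ Z^10, C_2 ≅ Z^10, C_3 ≅ Z^5.

Boundary ∂_1: C_1 → C_0 is given by ∂[p,q] = [q] − [p].
The 5×10 boundary matrix has rank 4 and Smith normal form diag(1,1,1,1).

The boundary map ∂_2: C_2 → C_1 sends each 2-simplex [p,q,r] to [q,r] − [p,r] + [p,q]. For instance
  ∂bcd = cd − bd + bc,
  ∂ade = de − ae + ad.
This gives a 10×10 integer matrix of rank 6; reducing to Smith normal form yields diagonal entries (1,1,1,1,1,1).

∂_3: C_3 → C_2 sends each 3-simplex σ to the alternating sum Σ_i (−1)^i (σ with its i-th vertex removed). For instance
  ∂abcd = bcd − acd + abd − abc,
  ∂abce = bce − ace + abe − abc.
As a 10×5 matrix over Z this has rank 4, with invariant factors (1,1,1,1).

From H_k ≅ ker(∂_k) / im(∂_{k+1}) we obtain:

  H_0: rank C_0 − rank ∂_1 = 5 − 4 = 1, and the invariant factors of ∂_1 are all 1, so H_0 = Z.
  H_1: rank ker ∂_1 − rank ∂_2 = (10 − 4) − 6 = 0, and the invariant factors of ∂_2 are all 1, so H_1 = 0.
  H_2: rank ker ∂_2 − rank ∂_3 = (10 − 6) − 4 = 0, and the invariant factors of ∂_3 are all 1, so H_2 = 0.
  H_3: rank ker ∂_3 − rank ∂_4 = (5 − 4) − 0 = 1, and there is no ∂_4, so H_3 = Z.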